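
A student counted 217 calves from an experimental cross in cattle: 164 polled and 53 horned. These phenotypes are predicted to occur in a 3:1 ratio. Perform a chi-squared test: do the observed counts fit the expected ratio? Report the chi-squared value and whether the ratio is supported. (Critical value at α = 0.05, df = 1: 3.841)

0.038; consistent

Under the 3:1 hypothesis (Σ ratio = 4, N = 217):
  polled: 217 × 3/4 = 162.75
  horned: 217 × 1/4 = 54.25
χ² = Σ (O − E)² / E
  polled: (164 − 162.75)² / 162.75 = 0.0096
  horned: (53 − 54.25)² / 54.25 = 0.0288
χ² = 0.0096 + 0.0288 = 0.0384 ≈ 0.038
Degrees of freedom = 2 − 1 = 1; critical value at α = 0.05 is 3.841.
Since 0.038 < 3.841, we fail to reject the null hypothesis — the data are consistent with the 3:1 ratio.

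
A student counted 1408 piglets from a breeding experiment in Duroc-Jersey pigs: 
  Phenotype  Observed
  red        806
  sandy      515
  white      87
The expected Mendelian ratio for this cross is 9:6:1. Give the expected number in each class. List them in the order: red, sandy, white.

Under the 9:6:1 hypothesis (Σ ratio = 16, N = 1408):
  red: 1408 × 9/16 = 792
  sandy: 1408 × 6/16 = 528
  white: 1408 × 1/16 = 88

792, 528, 88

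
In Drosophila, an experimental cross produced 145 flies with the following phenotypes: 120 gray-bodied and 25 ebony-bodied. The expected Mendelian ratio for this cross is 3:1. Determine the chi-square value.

Under the 3:1 hypothesis (Σ ratio = 4, N = 145):
  gray-bodied: 145 × 3/4 = 108.75
  ebony-bodied: 145 × 1/4 = 36.25
χ² = Σ (O − E)² / E
  gray-bodied: (120 − 108.75)² / 108.75 = 1.1638
  ebony-bodied: (25 − 36.25)² / 36.25 = 3.4914
χ² = 1.1638 + 3.4914 = 4.6552 ≈ 4.655

4.655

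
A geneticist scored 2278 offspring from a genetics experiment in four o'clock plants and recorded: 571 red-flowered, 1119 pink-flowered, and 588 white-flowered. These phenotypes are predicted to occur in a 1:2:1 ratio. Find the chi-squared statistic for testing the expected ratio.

Expected counts for N = 2278 under a 1:2:1 ratio (total parts = 4):
  red-flowered: 2278 × 1/4 = 569.5
  pink-flowered: 2278 × 2/4 = 1139
  white-flowered: 2278 × 1/4 = 569.5
χ² = Σ (O − E)² / E
  red-flowered: (571 − 569.5)² / 569.5 = 0.0040
  pink-flowered: (1119 − 1139)² / 1139 = 0.3512
  white-flowered: (588 − 569.5)² / 569.5 = 0.6010
χ² = 0.0040 + 0.3512 + 0.6010 = 0.9562 ≈ 0.956

0.956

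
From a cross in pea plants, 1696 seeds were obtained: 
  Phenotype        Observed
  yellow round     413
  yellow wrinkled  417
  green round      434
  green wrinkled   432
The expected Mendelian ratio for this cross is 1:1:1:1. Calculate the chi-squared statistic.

Under the 1:1:1:1 hypothesis (Σ ratio = 4, N = 1696):
  yellow round: 1696 × 1/4 = 424
  yellow wrinkled: 1696 × 1/4 = 424
  green round: 1696 × 1/4 = 424
  green wrinkled: 1696 × 1/4 = 424
χ² = Σ (O − E)² / E
  yellow round: (413 − 424)² / 424 = 0.2854
  yellow wrinkled: (417 − 424)² / 424 = 0.1156
  green round: (434 − 424)² / 424 = 0.2358
  green wrinkled: (432 − 424)² / 424 = 0.1509
χ² = 0.2854 + 0.1156 + 0.2358 + 0.1509 = 0.7877 ≈ 0.788

0.788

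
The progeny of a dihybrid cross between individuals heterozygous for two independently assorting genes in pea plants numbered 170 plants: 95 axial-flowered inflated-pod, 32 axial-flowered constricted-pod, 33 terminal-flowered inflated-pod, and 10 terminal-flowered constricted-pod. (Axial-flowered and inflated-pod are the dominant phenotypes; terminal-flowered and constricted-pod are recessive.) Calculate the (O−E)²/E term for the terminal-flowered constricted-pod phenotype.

A dihybrid F₂ with independent assortment and complete dominance at both loci gives a 9:3:3:1 phenotypic ratio.
Expected counts for N = 170 under a 9:3:3:1 ratio (total parts = 16):
  axial-flowered inflated-pod: 170 × 9/16 = 95.625
  axial-flowered constricted-pod: 170 × 3/16 = 31.875
  terminal-flowered inflated-pod: 170 × 3/16 = 31.875
  terminal-flowered constricted-pod: 170 × 1/16 = 10.625
Contribution of terminal-flowered constricted-pod: (10 − 10.625)² / 10.625 = 0.0368

0.037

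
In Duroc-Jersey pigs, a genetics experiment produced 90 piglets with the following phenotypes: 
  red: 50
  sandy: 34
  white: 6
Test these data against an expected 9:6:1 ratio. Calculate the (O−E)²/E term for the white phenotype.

0.025

The 9:6:1 ratio has 16 parts, so with N = 90 the expected counts are:
  red: 90 × 9/16 = 50.625
  sandy: 90 × 6/16 = 33.75
  white: 90 × 1/16 = 5.625
Contribution of white: (6 − 5.625)² / 5.625 = 0.0250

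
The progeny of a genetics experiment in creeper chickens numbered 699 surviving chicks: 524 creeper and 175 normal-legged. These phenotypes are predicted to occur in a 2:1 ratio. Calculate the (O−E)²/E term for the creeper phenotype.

The 2:1 ratio has 3 parts, so with N = 699 the expected counts are:
  creeper: 699 × 2/3 = 466
  normal-legged: 699 × 1/3 = 233
Contribution of creeper: (524 − 466)² / 466 = 7.2189

7.219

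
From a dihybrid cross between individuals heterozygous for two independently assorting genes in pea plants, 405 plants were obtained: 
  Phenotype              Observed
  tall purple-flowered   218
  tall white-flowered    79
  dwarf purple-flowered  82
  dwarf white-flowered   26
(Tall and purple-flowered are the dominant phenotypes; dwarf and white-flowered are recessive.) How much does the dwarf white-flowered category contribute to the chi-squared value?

0.019

A dihybrid F₂ with independent assortment and complete dominance at both loci gives a 9:3:3:1 phenotypic ratio.
The 9:3:3:1 ratio has 16 parts, so with N = 405 the expected counts are:
  tall purple-flowered: 405 × 9/16 = 227.8125
  tall white-flowered: 405 × 3/16 = 75.9375
  dwarf purple-flowered: 405 × 3/16 = 75.9375
  dwarf white-flowered: 405 × 1/16 = 25.3125
Contribution of dwarf white-flowered: (26 − 25.3125)² / 25.3125 = 0.0187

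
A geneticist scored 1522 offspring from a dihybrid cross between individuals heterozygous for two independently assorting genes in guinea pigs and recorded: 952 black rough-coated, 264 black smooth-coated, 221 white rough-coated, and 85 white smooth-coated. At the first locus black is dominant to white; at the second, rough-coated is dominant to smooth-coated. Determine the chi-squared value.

27.937

A dihybrid F₂ with independent assortment and complete dominance at both loci gives a 9:3:3:1 phenotypic ratio.
The 9:3:3:1 ratio has 16 parts, so with N = 1522 the expected counts are:
  black rough-coated: 1522 × 9/16 = 856.125
  black smooth-coated: 1522 × 3/16 = 285.375
  white rough-coated: 1522 × 3/16 = 285.375
  white smooth-coated: 1522 × 1/16 = 95.125
χ² = Σ (O − E)² / E
  black rough-coated: (952 − 856.125)² / 856.125 = 10.7368
  black smooth-coated: (264 − 285.375)² / 285.375 = 1.6010
  white rough-coated: (221 − 285.375)² / 285.375 = 14.5217
  white smooth-coated: (85 − 95.125)² / 95.125 = 1.0777
χ² = 10.7368 + 1.6010 + 14.5217 + 1.0777 = 27.9372 ≈ 27.937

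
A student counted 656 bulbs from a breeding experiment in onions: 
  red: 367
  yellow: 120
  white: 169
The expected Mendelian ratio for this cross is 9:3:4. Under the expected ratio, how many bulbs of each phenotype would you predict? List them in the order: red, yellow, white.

369, 123, 164

Expected counts for N = 656 under a 9:3:4 ratio (total parts = 16):
  red: 656 × 9/16 = 369
  yellow: 656 × 3/16 = 123
  white: 656 × 4/16 = 164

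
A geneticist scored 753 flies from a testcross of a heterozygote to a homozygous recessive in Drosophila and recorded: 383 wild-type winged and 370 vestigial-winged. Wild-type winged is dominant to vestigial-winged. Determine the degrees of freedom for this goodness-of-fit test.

1

A testcross of a heterozygote (Aa × aa) gives a 1:1 phenotypic ratio.
A goodness-of-fit test with 2 phenotype classes has df = 2 − 1 = 1.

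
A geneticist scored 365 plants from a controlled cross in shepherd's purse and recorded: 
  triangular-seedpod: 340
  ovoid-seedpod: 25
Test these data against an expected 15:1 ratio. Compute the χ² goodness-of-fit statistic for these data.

0.224

Under the 15:1 hypothesis (Σ ratio = 16, N = 365):
  triangular-seedpod: 365 × 15/16 = 342.1875
  ovoid-seedpod: 365 × 1/16 = 22.8125
χ² = Σ (O − E)² / E
  triangular-seedpod: (340 − 342.1875)² / 342.1875 = 0.0140
  ovoid-seedpod: (25 − 22.8125)² / 22.8125 = 0.2098
χ² = 0.0140 + 0.2098 = 0.2238 ≈ 0.224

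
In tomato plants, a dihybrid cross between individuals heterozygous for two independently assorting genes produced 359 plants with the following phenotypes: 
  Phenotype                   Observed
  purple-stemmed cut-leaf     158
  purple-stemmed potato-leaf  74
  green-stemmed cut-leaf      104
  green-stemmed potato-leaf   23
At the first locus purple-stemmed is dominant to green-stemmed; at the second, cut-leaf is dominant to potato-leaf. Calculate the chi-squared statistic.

A dihybrid F₂ with independent assortment and complete dominance at both loci gives a 9:3:3:1 phenotypic ratio.
Total ratio parts = 16. Expected numbers out of 359:
  purple-stemmed cut-leaf: 359 × 9/16 = 201.9375
  purple-stemmed potato-leaf: 359 × 3/16 = 67.3125
  green-stemmed cut-leaf: 359 × 3/16 = 67.3125
  green-stemmed potato-leaf: 359 × 1/16 = 22.4375
χ² = Σ (O − E)² / E
  purple-stemmed cut-leaf: (158 − 201.9375)² / 201.9375 = 9.5599
  purple-stemmed potato-leaf: (74 − 67.3125)² / 67.3125 = 0.6644
  green-stemmed cut-leaf: (104 − 67.3125)² / 67.3125 = 19.9959
  green-stemmed potato-leaf: (23 − 22.4375)² / 22.4375 = 0.0141
χ² = 9.5599 + 0.6644 + 19.9959 + 0.0141 = 30.2343 ≈ 30.234

30.234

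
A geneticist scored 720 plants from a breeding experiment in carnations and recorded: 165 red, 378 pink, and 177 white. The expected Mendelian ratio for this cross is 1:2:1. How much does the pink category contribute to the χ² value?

Expected counts for N = 720 under a 1:2:1 ratio (total parts = 4):
  red: 720 × 1/4 = 180
  pink: 720 × 2/4 = 360
  white: 720 × 1/4 = 180
Contribution of pink: (378 − 360)² / 360 = 0.9000

0.900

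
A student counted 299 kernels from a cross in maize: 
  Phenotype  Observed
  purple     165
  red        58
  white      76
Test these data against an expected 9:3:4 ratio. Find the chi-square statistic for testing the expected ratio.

0.148

Expected counts for N = 299 under a 9:3:4 ratio (total parts = 16):
  purple: 299 × 9/16 = 168.1875
  red: 299 × 3/16 = 56.0625
  white: 299 × 4/16 = 74.75
χ² = Σ (O − E)² / E
  purple: (165 − 168.1875)² / 168.1875 = 0.0604
  red: (58 − 56.0625)² / 56.0625 = 0.0670
  white: (76 − 74.75)² / 74.75 = 0.0209
χ² = 0.0604 + 0.0670 + 0.0209 = 0.1483 ≈ 0.148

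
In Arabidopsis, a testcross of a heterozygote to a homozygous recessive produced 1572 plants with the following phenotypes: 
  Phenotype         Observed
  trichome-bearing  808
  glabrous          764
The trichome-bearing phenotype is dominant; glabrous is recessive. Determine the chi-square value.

A testcross of a heterozygote (Aa × aa) gives a 1:1 phenotypic ratio.
Expected counts for N = 1572 under a 1:1 ratio (total parts = 2):
  trichome-bearing: 1572 × 1/2 = 786
  glabrous: 1572 × 1/2 = 786
χ² = Σ (O − E)² / E
  trichome-bearing: (808 − 786)² / 786 = 0.6158
  glabrous: (764 − 786)² / 786 = 0.6158
χ² = 0.6158 + 0.6158 = 1.2316 ≈ 1.232

1.232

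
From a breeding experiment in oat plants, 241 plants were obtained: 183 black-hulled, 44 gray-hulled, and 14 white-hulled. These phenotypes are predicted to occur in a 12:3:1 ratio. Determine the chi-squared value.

0.134

Under the 12:3:1 hypothesis (Σ ratio = 16, N = 241):
  black-hulled: 241 × 12/16 = 180.75
  gray-hulled: 241 × 3/16 = 45.1875
  white-hulled: 241 × 1/16 = 15.0625
χ² = Σ (O − E)² / E
  black-hulled: (183 − 180.75)² / 180.75 = 0.0280
  gray-hulled: (44 − 45.1875)² / 45.1875 = 0.0312
  white-hulled: (14 − 15.0625)² / 15.0625 = 0.0749
χ² = 0.0280 + 0.0312 + 0.0749 = 0.1341 ≈ 0.134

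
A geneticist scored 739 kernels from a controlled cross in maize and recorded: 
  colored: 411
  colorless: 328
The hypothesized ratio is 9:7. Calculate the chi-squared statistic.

0.121

Total ratio parts = 16. Expected numbers out of 739:
  colored: 739 × 9/16 = 415.6875
  colorless: 739 × 7/16 = 323.3125
χ² = Σ (O − E)² / E
  colored: (411 − 415.6875)² / 415.6875 = 0.0529
  colorless: (328 − 323.3125)² / 323.3125 = 0.0680
χ² = 0.0529 + 0.0680 = 0.1209 ≈ 0.121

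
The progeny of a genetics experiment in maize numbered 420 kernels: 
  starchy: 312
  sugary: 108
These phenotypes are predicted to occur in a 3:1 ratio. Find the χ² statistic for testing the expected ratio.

Expected counts for N = 420 under a 3:1 ratio (total parts = 4):
  starchy: 420 × 3/4 = 315
  sugary: 420 × 1/4 = 105
χ² = Σ (O − E)² / E
  starchy: (312 − 315)² / 315 = 0.0286
  sugary: (108 − 105)² / 105 = 0.0857
χ² = 0.0286 + 0.0857 = 0.1143 ≈ 0.114

0.114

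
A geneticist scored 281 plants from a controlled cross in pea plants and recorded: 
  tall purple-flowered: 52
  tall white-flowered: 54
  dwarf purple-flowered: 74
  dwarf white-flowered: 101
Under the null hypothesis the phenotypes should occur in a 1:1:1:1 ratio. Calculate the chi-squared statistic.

22.160

Total ratio parts = 4. Expected numbers out of 281:
  tall purple-flowered: 281 × 1/4 = 70.25
  tall white-flowered: 281 × 1/4 = 70.25
  dwarf purple-flowered: 281 × 1/4 = 70.25
  dwarf white-flowered: 281 × 1/4 = 70.25
χ² = Σ (O − E)² / E
  tall purple-flowered: (52 − 70.25)² / 70.25 = 4.7411
  tall white-flowered: (54 − 70.25)² / 70.25 = 3.7589
  dwarf purple-flowered: (74 − 70.25)² / 70.25 = 0.2002
  dwarf white-flowered: (101 − 70.25)² / 70.25 = 13.4600
χ² = 4.7411 + 3.7589 + 0.2002 + 13.4600 = 22.1602 ≈ 22.160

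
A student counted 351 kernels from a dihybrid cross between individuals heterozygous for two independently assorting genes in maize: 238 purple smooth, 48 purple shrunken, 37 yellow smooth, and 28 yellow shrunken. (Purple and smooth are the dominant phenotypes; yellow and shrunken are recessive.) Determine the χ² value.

A dihybrid F₂ with independent assortment and complete dominance at both loci gives a 9:3:3:1 phenotypic ratio.
The 9:3:3:1 ratio has 16 parts, so with N = 351 the expected counts are:
  purple smooth: 351 × 9/16 = 197.4375
  purple shrunken: 351 × 3/16 = 65.8125
  yellow smooth: 351 × 3/16 = 65.8125
  yellow shrunken: 351 × 1/16 = 21.9375
χ² = Σ (O − E)² / E
  purple smooth: (238 − 197.4375)² / 197.4375 = 8.3334
  purple shrunken: (48 − 65.8125)² / 65.8125 = 4.8210
  yellow smooth: (37 − 65.8125)² / 65.8125 = 12.6140
  yellow shrunken: (28 − 21.9375)² / 21.9375 = 1.6754
χ² = 8.3334 + 4.8210 + 12.6140 + 1.6754 = 27.4438 ≈ 27.444

27.444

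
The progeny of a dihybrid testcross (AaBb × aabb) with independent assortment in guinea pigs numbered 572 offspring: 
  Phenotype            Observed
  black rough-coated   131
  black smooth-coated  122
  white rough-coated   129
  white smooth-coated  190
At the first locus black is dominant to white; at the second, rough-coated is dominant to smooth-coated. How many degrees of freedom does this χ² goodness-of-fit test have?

A dihybrid testcross with independent assortment gives a 1:1:1:1 ratio.
A goodness-of-fit test with 4 phenotype classes has df = 4 − 1 = 3.

3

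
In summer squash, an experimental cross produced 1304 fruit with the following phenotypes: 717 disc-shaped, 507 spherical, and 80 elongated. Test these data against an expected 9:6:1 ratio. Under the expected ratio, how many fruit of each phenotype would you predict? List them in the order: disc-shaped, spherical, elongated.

733.5, 489, 81.5

Under the 9:6:1 hypothesis (Σ ratio = 16, N = 1304):
  disc-shaped: 1304 × 9/16 = 733.5
  spherical: 1304 × 6/16 = 489
  elongated: 1304 × 1/16 = 81.5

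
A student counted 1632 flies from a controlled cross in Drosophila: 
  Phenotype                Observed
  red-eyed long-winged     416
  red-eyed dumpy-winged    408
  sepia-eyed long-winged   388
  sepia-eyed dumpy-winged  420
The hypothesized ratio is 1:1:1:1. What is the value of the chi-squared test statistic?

Expected counts for N = 1632 under a 1:1:1:1 ratio (total parts = 4):
  red-eyed long-winged: 1632 × 1/4 = 408
  red-eyed dumpy-winged: 1632 × 1/4 = 408
  sepia-eyed long-winged: 1632 × 1/4 = 408
  sepia-eyed dumpy-winged: 1632 × 1/4 = 408
χ² = Σ (O − E)² / E
  red-eyed long-winged: (416 − 408)² / 408 = 0.1569
  red-eyed dumpy-winged: (408 − 408)² / 408 = 0.0000
  sepia-eyed long-winged: (388 − 408)² / 408 = 0.9804
  sepia-eyed dumpy-winged: (420 − 408)² / 408 = 0.3529
χ² = 0.1569 + 0.0000 + 0.9804 + 0.3529 = 1.4902 ≈ 1.490

1.490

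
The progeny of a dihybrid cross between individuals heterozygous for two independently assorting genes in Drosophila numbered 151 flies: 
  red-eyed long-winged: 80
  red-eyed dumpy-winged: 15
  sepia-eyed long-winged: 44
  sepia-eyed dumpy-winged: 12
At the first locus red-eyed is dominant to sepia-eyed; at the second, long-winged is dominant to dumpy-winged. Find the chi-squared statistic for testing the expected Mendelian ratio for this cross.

A dihybrid F₂ with independent assortment and complete dominance at both loci gives a 9:3:3:1 phenotypic ratio.
Total ratio parts = 16. Expected numbers out of 151:
  red-eyed long-winged: 151 × 9/16 = 84.9375
  red-eyed dumpy-winged: 151 × 3/16 = 28.3125
  sepia-eyed long-winged: 151 × 3/16 = 28.3125
  sepia-eyed dumpy-winged: 151 × 1/16 = 9.4375
χ² = Σ (O − E)² / E
  red-eyed long-winged: (80 − 84.9375)² / 84.9375 = 0.2870
  red-eyed dumpy-winged: (15 − 28.3125)² / 28.3125 = 6.2595
  sepia-eyed long-winged: (44 − 28.3125)² / 28.3125 = 8.6922
  sepia-eyed dumpy-winged: (12 − 9.4375)² / 9.4375 = 0.6958
χ² = 0.2870 + 6.2595 + 8.6922 + 0.6958 = 15.9345 ≈ 15.935

15.935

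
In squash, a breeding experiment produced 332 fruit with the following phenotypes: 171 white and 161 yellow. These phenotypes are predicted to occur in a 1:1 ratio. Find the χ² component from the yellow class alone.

Expected counts for N = 332 under a 1:1 ratio (total parts = 2):
  white: 332 × 1/2 = 166
  yellow: 332 × 1/2 = 166
Contribution of yellow: (161 − 166)² / 166 = 0.1506

0.151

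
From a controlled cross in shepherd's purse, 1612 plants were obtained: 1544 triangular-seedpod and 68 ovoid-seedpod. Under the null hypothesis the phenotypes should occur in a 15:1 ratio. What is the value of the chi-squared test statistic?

Under the 15:1 hypothesis (Σ ratio = 16, N = 1612):
  triangular-seedpod: 1612 × 15/16 = 1511.25
  ovoid-seedpod: 1612 × 1/16 = 100.75
χ² = Σ (O − E)² / E
  triangular-seedpod: (1544 − 1511.25)² / 1511.25 = 0.7097
  ovoid-seedpod: (68 − 100.75)² / 100.75 = 10.6458
χ² = 0.7097 + 10.6458 = 11.3555 ≈ 11.356

11.356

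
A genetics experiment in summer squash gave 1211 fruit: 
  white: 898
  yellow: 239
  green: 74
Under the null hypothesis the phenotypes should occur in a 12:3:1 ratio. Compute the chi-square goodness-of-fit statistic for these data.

The 12:3:1 ratio has 16 parts, so with N = 1211 the expected counts are:
  white: 1211 × 12/16 = 908.25
  yellow: 1211 × 3/16 = 227.0625
  green: 1211 × 1/16 = 75.6875
χ² = Σ (O − E)² / E
  white: (898 − 908.25)² / 908.25 = 0.1157
  yellow: (239 − 227.0625)² / 227.0625 = 0.6276
  green: (74 − 75.6875)² / 75.6875 = 0.0376
χ² = 0.1157 + 0.6276 + 0.0376 = 0.7809 ≈ 0.781

0.781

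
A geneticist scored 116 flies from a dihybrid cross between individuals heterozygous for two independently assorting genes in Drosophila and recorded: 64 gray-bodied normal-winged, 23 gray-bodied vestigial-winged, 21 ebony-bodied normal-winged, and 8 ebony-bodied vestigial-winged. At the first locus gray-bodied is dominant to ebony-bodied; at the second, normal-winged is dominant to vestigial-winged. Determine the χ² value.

A dihybrid F₂ with independent assortment and complete dominance at both loci gives a 9:3:3:1 phenotypic ratio.
Total ratio parts = 16. Expected numbers out of 116:
  gray-bodied normal-winged: 116 × 9/16 = 65.25
  gray-bodied vestigial-winged: 116 × 3/16 = 21.75
  ebony-bodied normal-winged: 116 × 3/16 = 21.75
  ebony-bodied vestigial-winged: 116 × 1/16 = 7.25
χ² = Σ (O − E)² / E
  gray-bodied normal-winged: (64 − 65.25)² / 65.25 = 0.0239
  gray-bodied vestigial-winged: (23 − 21.75)² / 21.75 = 0.0718
  ebony-bodied normal-winged: (21 − 21.75)² / 21.75 = 0.0259
  ebony-bodied vestigial-winged: (8 − 7.25)² / 7.25 = 0.0776
χ² = 0.0239 + 0.0718 + 0.0259 + 0.0776 = 0.1992 ≈ 0.199

0.199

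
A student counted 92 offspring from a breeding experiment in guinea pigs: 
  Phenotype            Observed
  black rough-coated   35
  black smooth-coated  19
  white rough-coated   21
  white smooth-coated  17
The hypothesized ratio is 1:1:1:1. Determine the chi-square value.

8.696

Under the 1:1:1:1 hypothesis (Σ ratio = 4, N = 92):
  black rough-coated: 92 × 1/4 = 23
  black smooth-coated: 92 × 1/4 = 23
  white rough-coated: 92 × 1/4 = 23
  white smooth-coated: 92 × 1/4 = 23
χ² = Σ (O − E)² / E
  black rough-coated: (35 − 23)² / 23 = 6.2609
  black smooth-coated: (19 − 23)² / 23 = 0.6957
  white rough-coated: (21 − 23)² / 23 = 0.1739
  white smooth-coated: (17 − 23)² / 23 = 1.5652
χ² = 6.2609 + 0.6957 + 0.1739 + 1.5652 = 8.6957 ≈ 8.696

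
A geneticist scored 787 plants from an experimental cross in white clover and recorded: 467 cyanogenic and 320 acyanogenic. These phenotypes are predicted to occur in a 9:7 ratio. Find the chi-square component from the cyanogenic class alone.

Expected counts for N = 787 under a 9:7 ratio (total parts = 16):
  cyanogenic: 787 × 9/16 = 442.6875
  acyanogenic: 787 × 7/16 = 344.3125
Contribution of cyanogenic: (467 − 442.6875)² / 442.6875 = 1.3352

1.335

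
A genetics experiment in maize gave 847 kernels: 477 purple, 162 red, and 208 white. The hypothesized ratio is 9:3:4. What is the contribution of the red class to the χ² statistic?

0.064

Under the 9:3:4 hypothesis (Σ ratio = 16, N = 847):
  purple: 847 × 9/16 = 476.4375
  red: 847 × 3/16 = 158.8125
  white: 847 × 4/16 = 211.75
Contribution of red: (162 − 158.8125)² / 158.8125 = 0.0640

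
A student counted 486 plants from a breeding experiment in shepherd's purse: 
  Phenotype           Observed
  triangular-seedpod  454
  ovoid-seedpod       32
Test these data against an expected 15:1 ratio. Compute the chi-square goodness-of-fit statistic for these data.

The 15:1 ratio has 16 parts, so with N = 486 the expected counts are:
  triangular-seedpod: 486 × 15/16 = 455.625
  ovoid-seedpod: 486 × 1/16 = 30.375
χ² = Σ (O − E)² / E
  triangular-seedpod: (454 − 455.625)² / 455.625 = 0.0058
  ovoid-seedpod: (32 − 30.375)² / 30.375 = 0.0869
χ² = 0.0058 + 0.0869 = 0.0927 ≈ 0.093

0.093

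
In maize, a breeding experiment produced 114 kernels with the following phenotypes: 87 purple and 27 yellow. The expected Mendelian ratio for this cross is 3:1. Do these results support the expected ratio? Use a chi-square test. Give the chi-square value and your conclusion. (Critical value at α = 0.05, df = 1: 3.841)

0.105; consistent

The 3:1 ratio has 4 parts, so with N = 114 the expected counts are:
  purple: 114 × 3/4 = 85.5
  yellow: 114 × 1/4 = 28.5
χ² = Σ (O − E)² / E
  purple: (87 − 85.5)² / 85.5 = 0.0263
  yellow: (27 − 28.5)² / 28.5 = 0.0789
χ² = 0.0263 + 0.0789 = 0.1052 ≈ 0.105
Degrees of freedom = 2 − 1 = 1; critical value at α = 0.05 is 3.841.
Since 0.105 < 3.841, we fail to reject the null hypothesis — the data are consistent with the 3:1 ratio.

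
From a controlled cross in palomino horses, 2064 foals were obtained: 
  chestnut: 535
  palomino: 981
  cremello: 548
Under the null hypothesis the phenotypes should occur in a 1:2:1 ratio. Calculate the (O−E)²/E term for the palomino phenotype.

Total ratio parts = 4. Expected numbers out of 2064:
  chestnut: 2064 × 1/4 = 516
  palomino: 2064 × 2/4 = 1032
  cremello: 2064 × 1/4 = 516
Contribution of palomino: (981 − 1032)² / 1032 = 2.5203

2.520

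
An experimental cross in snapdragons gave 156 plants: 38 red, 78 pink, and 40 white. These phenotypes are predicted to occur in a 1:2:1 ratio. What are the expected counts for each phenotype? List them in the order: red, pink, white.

39, 78, 39

The 1:2:1 ratio has 4 parts, so with N = 156 the expected counts are:
  red: 156 × 1/4 = 39
  pink: 156 × 2/4 = 78
  white: 156 × 1/4 = 39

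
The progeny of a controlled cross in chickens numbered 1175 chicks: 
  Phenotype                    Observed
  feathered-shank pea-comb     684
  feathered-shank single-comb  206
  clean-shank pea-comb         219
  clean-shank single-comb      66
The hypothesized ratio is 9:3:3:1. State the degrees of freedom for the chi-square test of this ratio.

3

A goodness-of-fit test with 4 phenotype classes has df = 4 − 1 = 3.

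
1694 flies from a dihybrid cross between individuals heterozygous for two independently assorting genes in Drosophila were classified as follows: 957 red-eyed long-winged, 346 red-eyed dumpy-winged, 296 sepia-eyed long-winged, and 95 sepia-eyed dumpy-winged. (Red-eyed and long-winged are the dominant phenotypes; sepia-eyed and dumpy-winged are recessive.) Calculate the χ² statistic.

A dihybrid F₂ with independent assortment and complete dominance at both loci gives a 9:3:3:1 phenotypic ratio.
Total ratio parts = 16. Expected numbers out of 1694:
  red-eyed long-winged: 1694 × 9/16 = 952.875
  red-eyed dumpy-winged: 1694 × 3/16 = 317.625
  sepia-eyed long-winged: 1694 × 3/16 = 317.625
  sepia-eyed dumpy-winged: 1694 × 1/16 = 105.875
χ² = Σ (O − E)² / E
  red-eyed long-winged: (957 − 952.875)² / 952.875 = 0.0179
  red-eyed dumpy-winged: (346 − 317.625)² / 317.625 = 2.5349
  sepia-eyed long-winged: (296 − 317.625)² / 317.625 = 1.4723
  sepia-eyed dumpy-winged: (95 − 105.875)² / 105.875 = 1.1170
χ² = 0.0179 + 2.5349 + 1.4723 + 1.1170 = 5.1421 ≈ 5.142

5.142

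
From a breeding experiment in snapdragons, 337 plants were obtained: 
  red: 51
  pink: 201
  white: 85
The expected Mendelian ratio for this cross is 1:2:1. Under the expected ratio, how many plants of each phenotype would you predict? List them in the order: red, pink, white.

84.25, 168.5, 84.25

Total ratio parts = 4. Expected numbers out of 337:
  red: 337 × 1/4 = 84.25
  pink: 337 × 2/4 = 168.5
  white: 337 × 1/4 = 84.25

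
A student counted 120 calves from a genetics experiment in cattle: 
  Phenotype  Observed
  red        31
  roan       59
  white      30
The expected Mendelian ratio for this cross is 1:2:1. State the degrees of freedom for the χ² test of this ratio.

2

A goodness-of-fit test with 3 phenotype classes has df = 3 − 1 = 2.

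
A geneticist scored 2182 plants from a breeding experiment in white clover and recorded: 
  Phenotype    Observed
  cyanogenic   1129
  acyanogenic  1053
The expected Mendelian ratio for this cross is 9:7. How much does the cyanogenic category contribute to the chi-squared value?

The 9:7 ratio has 16 parts, so with N = 2182 the expected counts are:
  cyanogenic: 2182 × 9/16 = 1227.375
  acyanogenic: 2182 × 7/16 = 954.625
Contribution of cyanogenic: (1129 − 1227.375)² / 1227.375 = 7.8848

7.885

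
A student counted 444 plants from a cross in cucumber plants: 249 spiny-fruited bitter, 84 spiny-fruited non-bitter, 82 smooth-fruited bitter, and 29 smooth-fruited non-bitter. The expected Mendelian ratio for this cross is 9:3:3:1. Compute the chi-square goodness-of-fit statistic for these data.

Expected counts for N = 444 under a 9:3:3:1 ratio (total parts = 16):
  spiny-fruited bitter: 444 × 9/16 = 249.75
  spiny-fruited non-bitter: 444 × 3/16 = 83.25
  smooth-fruited bitter: 444 × 3/16 = 83.25
  smooth-fruited non-bitter: 444 × 1/16 = 27.75
χ² = Σ (O − E)² / E
  spiny-fruited bitter: (249 − 249.75)² / 249.75 = 0.0023
  spiny-fruited non-bitter: (84 − 83.25)² / 83.25 = 0.0068
  smooth-fruited bitter: (82 − 83.25)² / 83.25 = 0.0188
  smooth-fruited non-bitter: (29 − 27.75)² / 27.75 = 0.0563
χ² = 0.0023 + 0.0068 + 0.0188 + 0.0563 = 0.0842 ≈ 0.084

0.084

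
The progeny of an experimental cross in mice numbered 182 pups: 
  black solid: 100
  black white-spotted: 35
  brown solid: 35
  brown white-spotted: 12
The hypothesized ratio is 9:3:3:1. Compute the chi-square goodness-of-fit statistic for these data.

0.134

The 9:3:3:1 ratio has 16 parts, so with N = 182 the expected counts are:
  black solid: 182 × 9/16 = 102.375
  black white-spotted: 182 × 3/16 = 34.125
  brown solid: 182 × 3/16 = 34.125
  brown white-spotted: 182 × 1/16 = 11.375
χ² = Σ (O − E)² / E
  black solid: (100 − 102.375)² / 102.375 = 0.0551
  black white-spotted: (35 − 34.125)² / 34.125 = 0.0224
  brown solid: (35 − 34.125)² / 34.125 = 0.0224
  brown white-spotted: (12 − 11.375)² / 11.375 = 0.0343
χ² = 0.0551 + 0.0224 + 0.0224 + 0.0343 = 0.1342 ≈ 0.134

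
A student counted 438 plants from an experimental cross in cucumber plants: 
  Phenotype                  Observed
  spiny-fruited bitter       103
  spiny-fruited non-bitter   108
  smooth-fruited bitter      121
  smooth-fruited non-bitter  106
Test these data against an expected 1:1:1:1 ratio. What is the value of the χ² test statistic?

Expected counts for N = 438 under a 1:1:1:1 ratio (total parts = 4):
  spiny-fruited bitter: 438 × 1/4 = 109.5
  spiny-fruited non-bitter: 438 × 1/4 = 109.5
  smooth-fruited bitter: 438 × 1/4 = 109.5
  smooth-fruited non-bitter: 438 × 1/4 = 109.5
χ² = Σ (O − E)² / E
  spiny-fruited bitter: (103 − 109.5)² / 109.5 = 0.3858
  spiny-fruited non-bitter: (108 − 109.5)² / 109.5 = 0.0205
  smooth-fruited bitter: (121 − 109.5)² / 109.5 = 1.2078
  smooth-fruited non-bitter: (106 − 109.5)² / 109.5 = 0.1119
χ² = 0.3858 + 0.0205 + 1.2078 + 0.1119 = 1.726

1.726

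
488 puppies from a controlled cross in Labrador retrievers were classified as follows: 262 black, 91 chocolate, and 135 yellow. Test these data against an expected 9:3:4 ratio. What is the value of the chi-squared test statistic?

Total ratio parts = 16. Expected numbers out of 488:
  black: 488 × 9/16 = 274.5
  chocolate: 488 × 3/16 = 91.5
  yellow: 488 × 4/16 = 122
χ² = Σ (O − E)² / E
  black: (262 − 274.5)² / 274.5 = 0.5692
  chocolate: (91 − 91.5)² / 91.5 = 0.0027
  yellow: (135 − 122)² / 122 = 1.3852
χ² = 0.5692 + 0.0027 + 1.3852 = 1.9571 ≈ 1.957

1.957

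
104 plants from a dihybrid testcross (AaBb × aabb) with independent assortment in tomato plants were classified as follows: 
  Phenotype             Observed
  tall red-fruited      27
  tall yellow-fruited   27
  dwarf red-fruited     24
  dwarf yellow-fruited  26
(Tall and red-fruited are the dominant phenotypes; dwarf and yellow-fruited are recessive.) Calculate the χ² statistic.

0.231

A dihybrid testcross with independent assortment gives a 1:1:1:1 ratio.
Expected counts for N = 104 under a 1:1:1:1 ratio (total parts = 4):
  tall red-fruited: 104 × 1/4 = 26
  tall yellow-fruited: 104 × 1/4 = 26
  dwarf red-fruited: 104 × 1/4 = 26
  dwarf yellow-fruited: 104 × 1/4 = 26
χ² = Σ (O − E)² / E
  tall red-fruited: (27 − 26)² / 26 = 0.0385
  tall yellow-fruited: (27 − 26)² / 26 = 0.0385
  dwarf red-fruited: (24 − 26)² / 26 = 0.1538
  dwarf yellow-fruited: (26 − 26)² / 26 = 0.0000
χ² = 0.0385 + 0.0385 + 0.1538 + 0.0000 = 0.2308 ≈ 0.231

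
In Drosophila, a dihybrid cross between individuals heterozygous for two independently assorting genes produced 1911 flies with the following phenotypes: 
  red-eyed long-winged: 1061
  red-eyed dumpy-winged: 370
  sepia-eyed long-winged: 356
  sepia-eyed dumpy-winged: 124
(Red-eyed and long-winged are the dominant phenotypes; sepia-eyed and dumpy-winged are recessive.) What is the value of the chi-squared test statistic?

0.751

A dihybrid F₂ with independent assortment and complete dominance at both loci gives a 9:3:3:1 phenotypic ratio.
Total ratio parts = 16. Expected numbers out of 1911:
  red-eyed long-winged: 1911 × 9/16 = 1074.9375
  red-eyed dumpy-winged: 1911 × 3/16 = 358.3125
  sepia-eyed long-winged: 1911 × 3/16 = 358.3125
  sepia-eyed dumpy-winged: 1911 × 1/16 = 119.4375
χ² = Σ (O − E)² / E
  red-eyed long-winged: (1061 − 1074.9375)² / 1074.9375 = 0.1807
  red-eyed dumpy-winged: (370 − 358.3125)² / 358.3125 = 0.3812
  sepia-eyed long-winged: (356 − 358.3125)² / 358.3125 = 0.0149
  sepia-eyed dumpy-winged: (124 − 119.4375)² / 119.4375 = 0.1743
χ² = 0.1807 + 0.3812 + 0.0149 + 0.1743 = 0.7511 ≈ 0.751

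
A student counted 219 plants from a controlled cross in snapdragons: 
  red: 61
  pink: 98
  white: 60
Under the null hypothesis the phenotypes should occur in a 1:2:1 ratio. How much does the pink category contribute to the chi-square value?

Total ratio parts = 4. Expected numbers out of 219:
  red: 219 × 1/4 = 54.75
  pink: 219 × 2/4 = 109.5
  white: 219 × 1/4 = 54.75
Contribution of pink: (98 − 109.5)² / 109.5 = 1.2078

1.208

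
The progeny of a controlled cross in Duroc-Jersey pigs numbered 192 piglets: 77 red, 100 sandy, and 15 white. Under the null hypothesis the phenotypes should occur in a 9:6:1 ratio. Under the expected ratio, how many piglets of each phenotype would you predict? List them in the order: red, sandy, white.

108, 72, 12

The 9:6:1 ratio has 16 parts, so with N = 192 the expected counts are:
  red: 192 × 9/16 = 108
  sandy: 192 × 6/16 = 72
  white: 192 × 1/16 = 12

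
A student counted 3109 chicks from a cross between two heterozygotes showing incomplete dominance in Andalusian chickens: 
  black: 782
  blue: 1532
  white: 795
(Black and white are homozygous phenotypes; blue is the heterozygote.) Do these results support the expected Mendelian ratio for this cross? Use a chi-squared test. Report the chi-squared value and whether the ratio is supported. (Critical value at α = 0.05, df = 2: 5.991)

With incomplete dominance, a heterozygote × heterozygote cross gives a 1:2:1 phenotypic ratio.
The 1:2:1 ratio has 4 parts, so with N = 3109 the expected counts are:
  black: 3109 × 1/4 = 777.25
  blue: 3109 × 2/4 = 1554.5
  white: 3109 × 1/4 = 777.25
χ² = Σ (O − E)² / E
  black: (782 − 777.25)² / 777.25 = 0.0290
  blue: (1532 − 1554.5)² / 1554.5 = 0.3257
  white: (795 − 777.25)² / 777.25 = 0.4054
χ² = 0.0290 + 0.3257 + 0.4054 = 0.7601 ≈ 0.760
Degrees of freedom = 3 − 1 = 2; critical value at α = 0.05 is 5.991.
Since 0.760 < 5.991, we fail to reject the null hypothesis — the data are consistent with the 1:2:1 ratio.

0.760; consistent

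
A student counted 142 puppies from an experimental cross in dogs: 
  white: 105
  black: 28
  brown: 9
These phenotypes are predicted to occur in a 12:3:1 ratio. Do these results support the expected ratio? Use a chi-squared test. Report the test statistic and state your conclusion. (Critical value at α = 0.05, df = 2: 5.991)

0.094; consistent

Under the 12:3:1 hypothesis (Σ ratio = 16, N = 142):
  white: 142 × 12/16 = 106.5
  black: 142 × 3/16 = 26.625
  brown: 142 × 1/16 = 8.875
χ² = Σ (O − E)² / E
  white: (105 − 106.5)² / 106.5 = 0.0211
  black: (28 − 26.625)² / 26.625 = 0.0710
  brown: (9 − 8.875)² / 8.875 = 0.0018
χ² = 0.0211 + 0.0710 + 0.0018 = 0.0939 ≈ 0.094
Degrees of freedom = 3 − 1 = 2; critical value at α = 0.05 is 5.991.
Since 0.094 < 5.991, we fail to reject the null hypothesis — the data are consistent with the 12:3:1 ratio.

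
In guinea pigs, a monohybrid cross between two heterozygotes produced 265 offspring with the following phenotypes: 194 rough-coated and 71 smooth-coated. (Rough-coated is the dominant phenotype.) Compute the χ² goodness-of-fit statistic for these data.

0.454

For a monohybrid cross between heterozygotes with complete dominance, the expected phenotypic ratio is 3:1.
The 3:1 ratio has 4 parts, so with N = 265 the expected counts are:
  rough-coated: 265 × 3/4 = 198.75
  smooth-coated: 265 × 1/4 = 66.25
χ² = Σ (O − E)² / E
  rough-coated: (194 − 198.75)² / 198.75 = 0.1135
  smooth-coated: (71 − 66.25)² / 66.25 = 0.3406
χ² = 0.1135 + 0.3406 = 0.4541 ≈ 0.454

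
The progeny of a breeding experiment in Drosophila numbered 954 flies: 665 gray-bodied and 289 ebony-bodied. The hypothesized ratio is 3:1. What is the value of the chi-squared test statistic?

Under the 3:1 hypothesis (Σ ratio = 4, N = 954):
  gray-bodied: 954 × 3/4 = 715.5
  ebony-bodied: 954 × 1/4 = 238.5
χ² = Σ (O − E)² / E
  gray-bodied: (665 − 715.5)² / 715.5 = 3.5643
  ebony-bodied: (289 − 238.5)² / 238.5 = 10.6929
χ² = 3.5643 + 10.6929 = 14.2572 ≈ 14.257

14.257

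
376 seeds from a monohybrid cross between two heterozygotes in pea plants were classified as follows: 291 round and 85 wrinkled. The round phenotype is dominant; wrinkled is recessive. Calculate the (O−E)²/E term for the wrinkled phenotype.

For a monohybrid cross between heterozygotes with complete dominance, the expected phenotypic ratio is 3:1.
Expected counts for N = 376 under a 3:1 ratio (total parts = 4):
  round: 376 × 3/4 = 282
  wrinkled: 376 × 1/4 = 94
Contribution of wrinkled: (85 − 94)² / 94 = 0.8617

0.862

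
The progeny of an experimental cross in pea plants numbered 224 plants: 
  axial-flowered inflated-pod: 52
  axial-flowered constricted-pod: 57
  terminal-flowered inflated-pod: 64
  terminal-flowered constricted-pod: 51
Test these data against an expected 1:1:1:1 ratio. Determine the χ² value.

1.893

Total ratio parts = 4. Expected numbers out of 224:
  axial-flowered inflated-pod: 224 × 1/4 = 56
  axial-flowered constricted-pod: 224 × 1/4 = 56
  terminal-flowered inflated-pod: 224 × 1/4 = 56
  terminal-flowered constricted-pod: 224 × 1/4 = 56
χ² = Σ (O − E)² / E
  axial-flowered inflated-pod: (52 − 56)² / 56 = 0.2857
  axial-flowered constricted-pod: (57 − 56)² / 56 = 0.0179
  terminal-flowered inflated-pod: (64 − 56)² / 56 = 1.1429
  terminal-flowered constricted-pod: (51 − 56)² / 56 = 0.4464
χ² = 0.2857 + 0.0179 + 1.1429 + 0.4464 = 1.8929 ≈ 1.893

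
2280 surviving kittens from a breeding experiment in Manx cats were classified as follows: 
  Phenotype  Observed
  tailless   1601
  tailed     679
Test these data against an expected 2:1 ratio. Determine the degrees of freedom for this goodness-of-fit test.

A goodness-of-fit test with 2 phenotype classes has df = 2 − 1 = 1.

1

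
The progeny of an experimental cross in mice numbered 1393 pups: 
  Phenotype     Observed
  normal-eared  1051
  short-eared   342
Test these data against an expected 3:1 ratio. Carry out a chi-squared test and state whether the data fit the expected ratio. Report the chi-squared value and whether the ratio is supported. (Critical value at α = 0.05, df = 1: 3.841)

The 3:1 ratio has 4 parts, so with N = 1393 the expected counts are:
  normal-eared: 1393 × 3/4 = 1044.75
  short-eared: 1393 × 1/4 = 348.25
χ² = Σ (O − E)² / E
  normal-eared: (1051 − 1044.75)² / 1044.75 = 0.0374
  short-eared: (342 − 348.25)² / 348.25 = 0.1122
χ² = 0.0374 + 0.1122 = 0.1496 ≈ 0.150
Degrees of freedom = 2 − 1 = 1; critical value at α = 0.05 is 3.841.
Since 0.150 < 3.841, we fail to reject the null hypothesis — the data are consistent with the 3:1 ratio.

0.150; consistent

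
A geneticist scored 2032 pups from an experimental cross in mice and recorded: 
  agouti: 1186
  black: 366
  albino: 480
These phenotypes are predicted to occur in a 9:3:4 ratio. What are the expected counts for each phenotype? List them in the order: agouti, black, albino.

1143, 381, 508

Under the 9:3:4 hypothesis (Σ ratio = 16, N = 2032):
  agouti: 2032 × 9/16 = 1143
  black: 2032 × 3/16 = 381
  albino: 2032 × 4/16 = 508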